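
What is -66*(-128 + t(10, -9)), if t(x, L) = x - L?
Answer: 7194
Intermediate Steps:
-66*(-128 + t(10, -9)) = -66*(-128 + (10 - 1*(-9))) = -66*(-128 + (10 + 9)) = -66*(-128 + 19) = -66*(-109) = 7194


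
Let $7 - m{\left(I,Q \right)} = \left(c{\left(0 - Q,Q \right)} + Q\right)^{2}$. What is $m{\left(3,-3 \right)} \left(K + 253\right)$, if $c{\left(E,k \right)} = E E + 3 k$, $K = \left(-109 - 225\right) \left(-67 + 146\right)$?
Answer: $52266$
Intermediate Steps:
$K = -26386$ ($K = \left(-334\right) 79 = -26386$)
$c{\left(E,k \right)} = E^{2} + 3 k$
$m{\left(I,Q \right)} = 7 - \left(Q^{2} + 4 Q\right)^{2}$ ($m{\left(I,Q \right)} = 7 - \left(\left(\left(0 - Q\right)^{2} + 3 Q\right) + Q\right)^{2} = 7 - \left(\left(\left(- Q\right)^{2} + 3 Q\right) + Q\right)^{2} = 7 - \left(\left(Q^{2} + 3 Q\right) + Q\right)^{2} = 7 - \left(Q^{2} + 4 Q\right)^{2}$)
$m{\left(3,-3 \right)} \left(K + 253\right) = \left(7 - \left(-3\right)^{2} \left(4 - 3\right)^{2}\right) \left(-26386 + 253\right) = \left(7 - 9 \cdot 1^{2}\right) \left(-26133\right) = \left(7 - 9 \cdot 1\right) \left(-26133\right) = \left(7 - 9\right) \left(-26133\right) = \left(-2\right) \left(-26133\right) = 52266$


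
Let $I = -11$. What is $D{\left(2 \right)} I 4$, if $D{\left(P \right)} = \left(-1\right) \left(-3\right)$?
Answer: $-132$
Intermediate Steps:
$D{\left(P \right)} = 3$
$D{\left(2 \right)} I 4 = 3 \left(-11\right) 4 = \left(-33\right) 4 = -132$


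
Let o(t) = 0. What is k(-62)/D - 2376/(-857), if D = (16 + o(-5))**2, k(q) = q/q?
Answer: 609113/219392 ≈ 2.7764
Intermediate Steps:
k(q) = 1
D = 256 (D = (16 + 0)**2 = 16**2 = 256)
k(-62)/D - 2376/(-857) = 1/256 - 2376/(-857) = 1*(1/256) - 2376*(-1/857) = 1/256 + 2376/857 = 609113/219392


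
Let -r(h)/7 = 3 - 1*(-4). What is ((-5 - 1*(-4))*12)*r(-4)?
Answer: 588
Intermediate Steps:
r(h) = -49 (r(h) = -7*(3 - 1*(-4)) = -7*(3 + 4) = -7*7 = -49)
((-5 - 1*(-4))*12)*r(-4) = ((-5 - 1*(-4))*12)*(-49) = ((-5 + 4)*12)*(-49) = -1*12*(-49) = -12*(-49) = 588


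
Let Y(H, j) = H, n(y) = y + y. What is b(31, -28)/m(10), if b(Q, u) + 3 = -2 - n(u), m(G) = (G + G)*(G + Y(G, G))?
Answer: 51/400 ≈ 0.12750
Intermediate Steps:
n(y) = 2*y
m(G) = 4*G² (m(G) = (G + G)*(G + G) = (2*G)*(2*G) = 4*G²)
b(Q, u) = -5 - 2*u (b(Q, u) = -3 + (-2 - 2*u) = -5 - 2*u)
b(31, -28)/m(10) = (-5 - 2*(-28))/((4*10²)) = (-5 + 56)/((4*100)) = 51/400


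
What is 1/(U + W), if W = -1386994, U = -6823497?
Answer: -1/8210491 ≈ -1.2180e-7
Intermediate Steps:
1/(U + W) = 1/(-6823497 - 1386994) = 1/(-8210491) = -1/8210491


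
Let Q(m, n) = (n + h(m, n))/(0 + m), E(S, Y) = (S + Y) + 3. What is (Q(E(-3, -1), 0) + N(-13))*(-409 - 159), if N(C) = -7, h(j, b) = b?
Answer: 3976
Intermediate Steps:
E(S, Y) = 3 + S + Y
Q(m, n) = 2*n/m (Q(m, n) = (n + n)/(0 + m) = (2*n)/m = 2*n/m)
(Q(E(-3, -1), 0) + N(-13))*(-409 - 159) = (2*0/(3 - 3 - 1) - 7)*(-409 - 159) = (2*0/(-1) - 7)*(-568) = (2*0*(-1) - 7)*(-568) = (0 - 7)*(-568) = -7*(-568) = 3976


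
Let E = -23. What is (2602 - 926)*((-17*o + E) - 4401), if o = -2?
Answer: -7357640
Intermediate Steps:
(2602 - 926)*((-17*o + E) - 4401) = (2602 - 926)*((-17*(-2) - 23) - 4401) = 1676*((34 - 23) - 4401) = 1676*(11 - 4401) = 1676*(-4390) = -7357640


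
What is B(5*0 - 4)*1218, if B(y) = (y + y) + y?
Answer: -14616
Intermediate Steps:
B(y) = 3*y (B(y) = 2*y + y = 3*y)
B(5*0 - 4)*1218 = (3*(5*0 - 4))*1218 = (3*(0 - 4))*1218 = (3*(-4))*1218 = -12*1218 = -14616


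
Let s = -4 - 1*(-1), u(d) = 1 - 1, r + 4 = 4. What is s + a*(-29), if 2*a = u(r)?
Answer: -3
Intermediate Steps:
r = 0 (r = -4 + 4 = 0)
u(d) = 0
a = 0 (a = (½)*0 = 0)
s = -3 (s = -4 + 1 = -3)
s + a*(-29) = -3 + 0*(-29) = -3 + 0 = -3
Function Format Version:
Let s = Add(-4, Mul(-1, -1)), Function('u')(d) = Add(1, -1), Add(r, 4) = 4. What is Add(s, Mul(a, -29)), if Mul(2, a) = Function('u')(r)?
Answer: -3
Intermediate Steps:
r = 0 (r = Add(-4, 4) = 0)
Function('u')(d) = 0
a = 0 (a = Mul(Rational(1, 2), 0) = 0)
s = -3 (s = Add(-4, 1) = -3)
Add(s, Mul(a, -29)) = Add(-3, Mul(0, -29)) = Add(-3, 0) = -3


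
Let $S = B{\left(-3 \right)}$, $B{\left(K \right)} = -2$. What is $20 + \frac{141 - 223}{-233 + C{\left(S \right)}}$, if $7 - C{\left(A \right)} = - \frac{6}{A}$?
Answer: $\frac{4662}{229} \approx 20.358$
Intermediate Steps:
$S = -2$
$C{\left(A \right)} = 7 + \frac{6}{A}$ ($C{\left(A \right)} = 7 - - \frac{6}{A} = 7 + \frac{6}{A}$)
$20 + \frac{141 - 223}{-233 + C{\left(S \right)}} = 20 + \frac{141 - 223}{-233 + \left(7 + \frac{6}{-2}\right)} = 20 - \frac{82}{-233 + \left(7 + 6 \left(- \frac{1}{2}\right)\right)} = 20 - \frac{82}{-233 + \left(7 - 3\right)} = 20 - \frac{82}{-233 + 4} = 20 - \frac{82}{-229} = 20 - - \frac{82}{229} = 20 + \frac{82}{229} = \frac{4662}{229}$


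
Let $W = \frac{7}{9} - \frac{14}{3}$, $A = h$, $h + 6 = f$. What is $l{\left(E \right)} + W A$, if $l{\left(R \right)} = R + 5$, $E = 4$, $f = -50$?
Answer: $\frac{2041}{9} \approx 226.78$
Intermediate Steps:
$h = -56$ ($h = -6 - 50 = -56$)
$A = -56$
$W = - \frac{35}{9}$ ($W = 7 \cdot \frac{1}{9} - \frac{14}{3} = \frac{7}{9} - \frac{14}{3} = - \frac{35}{9} \approx -3.8889$)
$l{\left(R \right)} = 5 + R$
$l{\left(E \right)} + W A = \left(5 + 4\right) - - \frac{1960}{9} = 9 + \frac{1960}{9} = \frac{2041}{9}$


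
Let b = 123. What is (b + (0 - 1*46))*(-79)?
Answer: -6083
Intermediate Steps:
(b + (0 - 1*46))*(-79) = (123 + (0 - 1*46))*(-79) = (123 + (0 - 46))*(-79) = (123 - 46)*(-79) = 77*(-79) = -6083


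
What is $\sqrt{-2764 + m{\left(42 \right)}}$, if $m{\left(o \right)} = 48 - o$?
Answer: $i \sqrt{2758} \approx 52.517 i$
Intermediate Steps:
$\sqrt{-2764 + m{\left(42 \right)}} = \sqrt{-2764 + \left(48 - 42\right)} = \sqrt{-2764 + 6} = \sqrt{-2758} = i \sqrt{2758}$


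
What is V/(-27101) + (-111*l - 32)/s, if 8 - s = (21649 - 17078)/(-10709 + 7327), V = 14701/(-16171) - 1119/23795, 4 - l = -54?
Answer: -228184302280630402512/329811580731220015 ≈ -691.86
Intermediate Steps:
l = 58 (l = 4 - 1*(-54) = 4 + 54 = 58)
V = -367905644/384788945 (V = 14701*(-1/16171) - 1119*1/23795 = -14701/16171 - 1119/23795 = -367905644/384788945 ≈ -0.95612)
s = 31627/3382 (s = 8 - (21649 - 17078)/(-10709 + 7327) = 8 - 4571/(-3382) = 8 - 4571*(-1)/3382 = 8 - 1*(-4571/3382) = 8 + 4571/3382 = 31627/3382 ≈ 9.3516)
V/(-27101) + (-111*l - 32)/s = -367905644/384788945/(-27101) + (-111*58 - 32)/(31627/3382) = -367905644/384788945*(-1/27101) + (-6438 - 32)*(3382/31627) = 367905644/10428165198445 - 6470*3382/31627 = 367905644/10428165198445 - 21881540/31627 = -228184302280630402512/329811580731220015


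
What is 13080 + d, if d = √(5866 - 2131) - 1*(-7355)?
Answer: 20435 + 3*√415 ≈ 20496.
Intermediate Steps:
d = 7355 + 3*√415 (d = √3735 + 7355 = 3*√415 + 7355 = 7355 + 3*√415 ≈ 7416.1)
13080 + d = 13080 + (7355 + 3*√415) = 20435 + 3*√415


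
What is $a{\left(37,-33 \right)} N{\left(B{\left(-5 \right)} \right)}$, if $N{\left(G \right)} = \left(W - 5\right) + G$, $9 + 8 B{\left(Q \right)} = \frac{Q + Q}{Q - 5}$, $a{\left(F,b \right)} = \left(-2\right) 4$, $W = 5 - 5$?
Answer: $48$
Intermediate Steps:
$W = 0$ ($W = 5 - 5 = 0$)
$a{\left(F,b \right)} = -8$
$B{\left(Q \right)} = - \frac{9}{8} + \frac{Q}{4 \left(-5 + Q\right)}$ ($B{\left(Q \right)} = - \frac{9}{8} + \frac{\left(Q + Q\right) \frac{1}{Q - 5}}{8} = - \frac{9}{8} + \frac{2 Q \frac{1}{-5 + Q}}{8} = - \frac{9}{8} + \frac{Q}{4 \left(-5 + Q\right)}$)
$N{\left(G \right)} = -5 + G$ ($N{\left(G \right)} = \left(0 - 5\right) + G = -5 + G$)
$a{\left(37,-33 \right)} N{\left(B{\left(-5 \right)} \right)} = - 8 \left(-5 + \frac{45 - -35}{8 \left(-5 - 5\right)}\right) = - 8 \left(-5 + \frac{45 + 35}{8 \left(-10\right)}\right) = - 8 \left(-5 + \frac{1}{8} \left(- \frac{1}{10}\right) 80\right) = - 8 \left(-5 - 1\right) = \left(-8\right) \left(-6\right) = 48$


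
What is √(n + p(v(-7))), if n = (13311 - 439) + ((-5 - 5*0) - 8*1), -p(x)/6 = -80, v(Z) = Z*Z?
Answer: √13339 ≈ 115.49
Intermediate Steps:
v(Z) = Z²
p(x) = 480 (p(x) = -6*(-80) = 480)
n = 12859 (n = 12872 + ((-5 + 0) - 8) = 12872 + (-5 - 8) = 12872 - 13 = 12859)
√(n + p(v(-7))) = √(12859 + 480) = √13339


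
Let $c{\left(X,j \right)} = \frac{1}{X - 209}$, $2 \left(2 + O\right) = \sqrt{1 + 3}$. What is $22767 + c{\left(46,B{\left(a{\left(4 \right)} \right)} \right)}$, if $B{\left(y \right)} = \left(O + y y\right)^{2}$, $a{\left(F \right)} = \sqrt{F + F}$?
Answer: $\frac{3711020}{163} \approx 22767.0$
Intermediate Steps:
$O = -1$ ($O = -2 + \frac{\sqrt{1 + 3}}{2} = -2 + \frac{\sqrt{4}}{2} = -2 + \frac{1}{2} \cdot 2 = -2 + 1 = -1$)
$a{\left(F \right)} = \sqrt{2} \sqrt{F}$ ($a{\left(F \right)} = \sqrt{2 F} = \sqrt{2} \sqrt{F}$)
$B{\left(y \right)} = \left(-1 + y^{2}\right)^{2}$ ($B{\left(y \right)} = \left(-1 + y y\right)^{2} = \left(-1 + y^{2}\right)^{2}$)
$c{\left(X,j \right)} = \frac{1}{-209 + X}$
$22767 + c{\left(46,B{\left(a{\left(4 \right)} \right)} \right)} = 22767 + \frac{1}{-209 + 46} = 22767 + \frac{1}{-163} = 22767 - \frac{1}{163} = \frac{3711020}{163}$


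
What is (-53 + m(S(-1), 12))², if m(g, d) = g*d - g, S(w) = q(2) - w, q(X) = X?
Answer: 400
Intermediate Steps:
S(w) = 2 - w
m(g, d) = -g + d*g (m(g, d) = d*g - g = -g + d*g)
(-53 + m(S(-1), 12))² = (-53 + (2 - 1*(-1))*(-1 + 12))² = (-53 + (2 + 1)*11)² = (-53 + 3*11)² = (-53 + 33)² = (-20)² = 400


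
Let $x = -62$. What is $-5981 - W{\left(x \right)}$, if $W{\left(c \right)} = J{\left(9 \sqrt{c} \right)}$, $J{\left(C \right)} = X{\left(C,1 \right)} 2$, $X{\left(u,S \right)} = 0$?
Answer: $-5981$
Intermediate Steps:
$J{\left(C \right)} = 0$ ($J{\left(C \right)} = 0 \cdot 2 = 0$)
$W{\left(c \right)} = 0$
$-5981 - W{\left(x \right)} = -5981 - 0 = -5981 + 0 = -5981$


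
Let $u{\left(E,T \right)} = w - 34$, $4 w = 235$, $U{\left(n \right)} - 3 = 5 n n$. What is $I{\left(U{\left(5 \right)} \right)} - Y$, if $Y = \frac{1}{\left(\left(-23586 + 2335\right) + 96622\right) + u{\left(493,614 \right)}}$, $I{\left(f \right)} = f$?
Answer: $\frac{38602620}{301583} \approx 128.0$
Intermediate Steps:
$U{\left(n \right)} = 3 + 5 n^{2}$ ($U{\left(n \right)} = 3 + 5 n n = 3 + 5 n^{2}$)
$w = \frac{235}{4}$ ($w = \frac{1}{4} \cdot 235 = \frac{235}{4} \approx 58.75$)
$u{\left(E,T \right)} = \frac{99}{4}$ ($u{\left(E,T \right)} = \frac{235}{4} - 34 = \frac{99}{4}$)
$Y = \frac{4}{301583}$ ($Y = \frac{1}{\left(\left(-23586 + 2335\right) + 96622\right) + \frac{99}{4}} = \frac{1}{\left(-21251 + 96622\right) + \frac{99}{4}} = \frac{1}{75371 + \frac{99}{4}} = \frac{1}{\frac{301583}{4}} = \frac{4}{301583} \approx 1.3263 \cdot 10^{-5}$)
$I{\left(U{\left(5 \right)} \right)} - Y = \left(3 + 5 \cdot 5^{2}\right) - \frac{4}{301583} = \left(3 + 5 \cdot 25\right) - \frac{4}{301583} = \left(3 + 125\right) - \frac{4}{301583} = 128 - \frac{4}{301583} = \frac{38602620}{301583}$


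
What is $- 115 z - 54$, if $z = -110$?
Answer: $12596$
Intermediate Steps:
$- 115 z - 54 = \left(-115\right) \left(-110\right) - 54 = 12650 - 54 = 12596$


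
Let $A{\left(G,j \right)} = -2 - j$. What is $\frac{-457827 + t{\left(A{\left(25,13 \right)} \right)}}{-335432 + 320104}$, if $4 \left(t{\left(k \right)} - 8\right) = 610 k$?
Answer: $\frac{920213}{30656} \approx 30.017$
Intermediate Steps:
$t{\left(k \right)} = 8 + \frac{305 k}{2}$ ($t{\left(k \right)} = 8 + \frac{610 k}{4} = 8 + \frac{305 k}{2}$)
$\frac{-457827 + t{\left(A{\left(25,13 \right)} \right)}}{-335432 + 320104} = \frac{-457827 + \left(8 + \frac{305 \left(-2 - 13\right)}{2}\right)}{-335432 + 320104} = \frac{-457827 + \left(8 + \frac{305 \left(-2 - 13\right)}{2}\right)}{-15328} = \left(-457827 + \left(8 + \frac{305}{2} \left(-15\right)\right)\right) \left(- \frac{1}{15328}\right) = \left(-457827 + \left(8 - \frac{4575}{2}\right)\right) \left(- \frac{1}{15328}\right) = \left(-457827 - \frac{4559}{2}\right) \left(- \frac{1}{15328}\right) = \left(- \frac{920213}{2}\right) \left(- \frac{1}{15328}\right) = \frac{920213}{30656}$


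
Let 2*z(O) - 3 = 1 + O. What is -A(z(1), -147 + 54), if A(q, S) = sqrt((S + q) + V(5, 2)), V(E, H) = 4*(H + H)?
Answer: -I*sqrt(298)/2 ≈ -8.6313*I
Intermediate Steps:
V(E, H) = 8*H (V(E, H) = 4*(2*H) = 8*H)
z(O) = 2 + O/2 (z(O) = 3/2 + (1 + O)/2 = 3/2 + (1/2 + O/2) = 2 + O/2)
A(q, S) = sqrt(16 + S + q) (A(q, S) = sqrt((S + q) + 8*2) = sqrt((S + q) + 16) = sqrt(16 + S + q))
-A(z(1), -147 + 54) = -sqrt(16 + (-147 + 54) + (2 + (1/2)*1)) = -sqrt(16 - 93 + (2 + 1/2)) = -sqrt(16 - 93 + 5/2) = -sqrt(-149/2) = -I*sqrt(298)/2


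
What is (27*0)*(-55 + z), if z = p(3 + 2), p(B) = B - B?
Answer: 0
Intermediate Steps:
p(B) = 0
z = 0
(27*0)*(-55 + z) = (27*0)*(-55 + 0) = 0*(-55) = 0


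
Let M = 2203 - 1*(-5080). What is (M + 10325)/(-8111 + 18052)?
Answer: 17608/9941 ≈ 1.7712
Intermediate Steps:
M = 7283 (M = 2203 + 5080 = 7283)
(M + 10325)/(-8111 + 18052) = (7283 + 10325)/(-8111 + 18052) = 17608/9941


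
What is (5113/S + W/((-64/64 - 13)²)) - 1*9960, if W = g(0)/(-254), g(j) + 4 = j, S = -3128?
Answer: -193908634875/19465544 ≈ -9961.6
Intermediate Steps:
g(j) = -4 + j
W = 2/127 (W = (-4 + 0)/(-254) = -1/254*(-4) = 2/127 ≈ 0.015748)
(5113/S + W/((-64/64 - 13)²)) - 1*9960 = (5113/(-3128) + 2/(127*((-64/64 - 13)²))) - 1*9960 = (5113*(-1/3128) + 2/(127*((-64*1/64 - 13)²))) - 9960 = (-5113/3128 + 2/(127*((-1 - 13)²))) - 9960 = (-5113/3128 + 2/(127*((-14)²))) - 9960 = (-5113/3128 + (2/127)/196) - 9960 = (-5113/3128 + (2/127)*(1/196)) - 9960 = (-5113/3128 + 1/12446) - 9960 = -31816635/19465544 - 9960 = -193908634875/19465544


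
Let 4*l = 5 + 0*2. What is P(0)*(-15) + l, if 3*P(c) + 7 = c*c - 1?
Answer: 165/4 ≈ 41.250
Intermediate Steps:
l = 5/4 (l = (5 + 0*2)/4 = (5 + 0)/4 = (1/4)*5 = 5/4 ≈ 1.2500)
P(c) = -8/3 + c**2/3 (P(c) = -7/3 + (c*c - 1)/3 = -7/3 + (c**2 - 1)/3 = -7/3 + (-1 + c**2)/3 = -7/3 + (-1/3 + c**2/3) = -8/3 + c**2/3)
P(0)*(-15) + l = (-8/3 + (1/3)*0**2)*(-15) + 5/4 = (-8/3 + (1/3)*0)*(-15) + 5/4 = (-8/3 + 0)*(-15) + 5/4 = -8/3*(-15) + 5/4 = 40 + 5/4 = 165/4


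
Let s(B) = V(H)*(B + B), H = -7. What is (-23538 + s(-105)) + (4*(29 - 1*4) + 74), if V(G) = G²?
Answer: -33654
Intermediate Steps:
s(B) = 98*B (s(B) = (-7)²*(B + B) = 49*(2*B) = 98*B)
(-23538 + s(-105)) + (4*(29 - 1*4) + 74) = (-23538 + 98*(-105)) + (4*(29 - 1*4) + 74) = (-23538 - 10290) + (4*(29 - 4) + 74) = -33828 + (4*25 + 74) = -33828 + (100 + 74) = -33828 + 174 = -33654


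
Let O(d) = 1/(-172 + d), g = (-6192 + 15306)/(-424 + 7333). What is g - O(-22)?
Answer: 12075/9118 ≈ 1.3243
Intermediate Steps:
g = 62/47 (g = 9114/6909 = 9114*(1/6909) = 62/47 ≈ 1.3191)
g - O(-22) = 62/47 - 1/(-172 - 22) = 62/47 - 1/(-194) = 62/47 - 1*(-1/194) = 62/47 + 1/194 = 12075/9118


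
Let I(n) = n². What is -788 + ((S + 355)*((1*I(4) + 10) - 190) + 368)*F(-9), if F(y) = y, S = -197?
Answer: 229108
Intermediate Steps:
-788 + ((S + 355)*((1*I(4) + 10) - 190) + 368)*F(-9) = -788 + ((-197 + 355)*((1*4² + 10) - 190) + 368)*(-9) = -788 + (158*((1*16 + 10) - 190) + 368)*(-9) = -788 + (158*((16 + 10) - 190) + 368)*(-9) = -788 + (158*(26 - 190) + 368)*(-9) = -788 + (158*(-164) + 368)*(-9) = -788 + (-25912 + 368)*(-9) = -788 - 25544*(-9) = -788 + 229896 = 229108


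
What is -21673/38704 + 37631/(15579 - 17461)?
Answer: -748629405/36420464 ≈ -20.555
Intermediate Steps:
-21673/38704 + 37631/(15579 - 17461) = -21673*1/38704 + 37631/(-1882) = -21673/38704 + 37631*(-1/1882) = -21673/38704 - 37631/1882 = -748629405/36420464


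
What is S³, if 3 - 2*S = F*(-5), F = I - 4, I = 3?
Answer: -1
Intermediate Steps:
F = -1 (F = 3 - 4 = -1)
S = -1 (S = 3/2 - (-1)*(-5)/2 = 3/2 - ½*5 = 3/2 - 5/2 = -1)
S³ = (-1)³ = -1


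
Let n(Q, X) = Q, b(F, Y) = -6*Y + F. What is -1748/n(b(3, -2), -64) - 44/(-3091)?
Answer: -491128/4215 ≈ -116.52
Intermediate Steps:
b(F, Y) = F - 6*Y
-1748/n(b(3, -2), -64) - 44/(-3091) = -1748/(3 - 6*(-2)) - 44/(-3091) = -1748/(3 + 12) - 44*(-1/3091) = -1748/15 + 4/281 = -491128/4215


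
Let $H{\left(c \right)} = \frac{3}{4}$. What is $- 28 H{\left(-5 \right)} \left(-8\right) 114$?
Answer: $19152$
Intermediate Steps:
$H{\left(c \right)} = \frac{3}{4}$ ($H{\left(c \right)} = 3 \cdot \frac{1}{4} = \frac{3}{4}$)
$- 28 H{\left(-5 \right)} \left(-8\right) 114 = \left(-28\right) \frac{3}{4} \left(-8\right) 114 = \left(-21\right) \left(-8\right) 114 = 168 \cdot 114 = 19152$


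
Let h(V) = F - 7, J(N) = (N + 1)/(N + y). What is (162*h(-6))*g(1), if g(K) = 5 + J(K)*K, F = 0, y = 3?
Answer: -6237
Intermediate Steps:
J(N) = (1 + N)/(3 + N) (J(N) = (N + 1)/(N + 3) = (1 + N)/(3 + N))
h(V) = -7 (h(V) = 0 - 7 = -7)
g(K) = 5 + K*(1 + K)/(3 + K) (g(K) = 5 + ((1 + K)/(3 + K))*K = 5 + K*(1 + K)/(3 + K))
(162*h(-6))*g(1) = (162*(-7))*((15 + 1**2 + 6*1)/(3 + 1)) = -1134*(15 + 1 + 6)/4 = -567*22/2 = -1134*11/2 = -6237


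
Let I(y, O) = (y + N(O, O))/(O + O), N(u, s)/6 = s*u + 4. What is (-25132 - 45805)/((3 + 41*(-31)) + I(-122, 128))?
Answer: 9079936/113201 ≈ 80.211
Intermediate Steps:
N(u, s) = 24 + 6*s*u (N(u, s) = 6*(s*u + 4) = 6*(4 + s*u) = 24 + 6*s*u)
I(y, O) = (24 + y + 6*O²)/(2*O) (I(y, O) = (y + (24 + 6*O*O))/(O + O) = (y + (24 + 6*O²))/((2*O)) = (24 + y + 6*O²)*(1/(2*O)) = (24 + y + 6*O²)/(2*O))
(-25132 - 45805)/((3 + 41*(-31)) + I(-122, 128)) = (-25132 - 45805)/((3 + 41*(-31)) + (½)*(24 - 122 + 6*128²)/128) = -70937/((3 - 1271) + (½)*(1/128)*(24 - 122 + 6*16384)) = -70937/(-1268 + (½)*(1/128)*(24 - 122 + 98304)) = -70937/(-1268 + (½)*(1/128)*98206) = -70937/(-1268 + 49103/128) = -70937/(-113201/128) = -70937*(-128/113201) = 9079936/113201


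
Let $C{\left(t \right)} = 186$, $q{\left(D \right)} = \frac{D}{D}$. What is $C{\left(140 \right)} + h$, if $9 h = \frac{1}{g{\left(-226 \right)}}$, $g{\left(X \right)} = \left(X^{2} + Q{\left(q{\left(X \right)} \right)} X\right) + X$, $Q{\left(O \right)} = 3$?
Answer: $\frac{83987929}{451548} \approx 186.0$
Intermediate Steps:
$q{\left(D \right)} = 1$
$g{\left(X \right)} = X^{2} + 4 X$ ($g{\left(X \right)} = \left(X^{2} + 3 X\right) + X = X^{2} + 4 X$)
$h = \frac{1}{451548}$ ($h = \frac{1}{9 \left(- 226 \left(4 - 226\right)\right)} = \frac{1}{9 \left(\left(-226\right) \left(-222\right)\right)} = \frac{1}{9 \cdot 50172} = \frac{1}{9} \cdot \frac{1}{50172} = \frac{1}{451548} \approx 2.2146 \cdot 10^{-6}$)
$C{\left(140 \right)} + h = 186 + \frac{1}{451548} = \frac{83987929}{451548}$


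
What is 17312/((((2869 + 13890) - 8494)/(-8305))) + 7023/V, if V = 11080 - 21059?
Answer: -286960069147/16495287 ≈ -17397.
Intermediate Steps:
V = -9979
17312/((((2869 + 13890) - 8494)/(-8305))) + 7023/V = 17312/((((2869 + 13890) - 8494)/(-8305))) + 7023/(-9979) = 17312/(((16759 - 8494)*(-1/8305))) + 7023*(-1/9979) = 17312/((8265*(-1/8305))) - 7023/9979 = 17312/(-1653/1661) - 7023/9979 = 17312*(-1661/1653) - 7023/9979 = -28755232/1653 - 7023/9979 = -286960069147/16495287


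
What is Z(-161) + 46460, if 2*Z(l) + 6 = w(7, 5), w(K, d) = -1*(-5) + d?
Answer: 46462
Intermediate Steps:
w(K, d) = 5 + d
Z(l) = 2 (Z(l) = -3 + (5 + 5)/2 = -3 + (½)*10 = -3 + 5 = 2)
Z(-161) + 46460 = 2 + 46460 = 46462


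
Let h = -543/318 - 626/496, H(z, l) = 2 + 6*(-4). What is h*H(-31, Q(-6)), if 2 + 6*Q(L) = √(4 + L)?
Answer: 429363/6572 ≈ 65.332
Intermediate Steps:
Q(L) = -⅓ + √(4 + L)/6
H(z, l) = -22 (H(z, l) = 2 - 24 = -22)
h = -39033/13144 (h = -543*1/318 - 626*1/496 = -181/106 - 313/248 = -39033/13144 ≈ -2.9696)
h*H(-31, Q(-6)) = -39033/13144*(-22) = 429363/6572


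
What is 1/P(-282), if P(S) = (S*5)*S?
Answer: 1/397620 ≈ 2.5150e-6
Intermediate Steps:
P(S) = 5*S**2 (P(S) = (5*S)*S = 5*S**2)
1/P(-282) = 1/(5*(-282)**2) = 1/(5*79524) = 1/397620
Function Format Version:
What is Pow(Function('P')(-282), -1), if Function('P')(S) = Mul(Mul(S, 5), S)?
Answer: Rational(1, 397620) ≈ 2.5150e-6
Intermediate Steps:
Function('P')(S) = Mul(5, Pow(S, 2)) (Function('P')(S) = Mul(Mul(5, S), S) = Mul(5, Pow(S, 2)))
Pow(Function('P')(-282), -1) = Pow(Mul(5, Pow(-282, 2)), -1) = Pow(Mul(5, 79524), -1) = Pow(397620, -1) = Rational(1, 397620)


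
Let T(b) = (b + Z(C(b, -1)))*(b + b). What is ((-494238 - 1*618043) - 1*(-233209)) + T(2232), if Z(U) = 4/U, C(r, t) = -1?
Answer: 9066720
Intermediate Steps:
T(b) = 2*b*(-4 + b) (T(b) = (b + 4/(-1))*(b + b) = (b + 4*(-1))*(2*b) = (b - 4)*(2*b) = (-4 + b)*(2*b) = 2*b*(-4 + b))
((-494238 - 1*618043) - 1*(-233209)) + T(2232) = ((-494238 - 1*618043) - 1*(-233209)) + 2*2232*(-4 + 2232) = ((-494238 - 618043) + 233209) + 2*2232*2228 = (-1112281 + 233209) + 9945792 = -879072 + 9945792 = 9066720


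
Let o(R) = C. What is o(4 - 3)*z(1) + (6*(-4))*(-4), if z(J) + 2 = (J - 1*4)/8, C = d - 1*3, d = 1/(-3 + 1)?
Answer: 1669/16 ≈ 104.31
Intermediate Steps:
d = -½ (d = 1/(-2) = -½ ≈ -0.50000)
C = -7/2 (C = -½ - 1*3 = -½ - 3 = -7/2 ≈ -3.5000)
o(R) = -7/2
z(J) = -5/2 + J/8 (z(J) = -2 + (J - 1*4)/8 = -2 + (J - 4)*(⅛) = -2 + (-4 + J)*(⅛) = -2 + (-½ + J/8) = -5/2 + J/8)
o(4 - 3)*z(1) + (6*(-4))*(-4) = -7*(-5/2 + (⅛)*1)/2 + (6*(-4))*(-4) = -7*(-5/2 + ⅛)/2 - 24*(-4) = -7/2*(-19/8) + 96 = 133/16 + 96 = 1669/16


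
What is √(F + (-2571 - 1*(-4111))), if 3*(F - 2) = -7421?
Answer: I*√8385/3 ≈ 30.523*I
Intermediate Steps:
F = -7415/3 (F = 2 + (⅓)*(-7421) = 2 - 7421/3 = -7415/3 ≈ -2471.7)
√(F + (-2571 - 1*(-4111))) = √(-7415/3 + (-2571 - 1*(-4111))) = √(-7415/3 + (-2571 + 4111)) = √(-7415/3 + 1540) = √(-2795/3) = I*√8385/3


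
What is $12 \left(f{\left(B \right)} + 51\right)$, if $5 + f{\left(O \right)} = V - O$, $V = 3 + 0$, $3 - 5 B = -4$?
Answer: $\frac{2856}{5} \approx 571.2$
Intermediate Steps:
$B = \frac{7}{5}$ ($B = \frac{3}{5} - - \frac{4}{5} = \frac{3}{5} + \frac{4}{5} = \frac{7}{5} \approx 1.4$)
$V = 3$
$f{\left(O \right)} = -2 - O$ ($f{\left(O \right)} = -5 - \left(-3 + O\right) = -2 - O$)
$12 \left(f{\left(B \right)} + 51\right) = 12 \left(\left(-2 - \frac{7}{5}\right) + 51\right) = 12 \left(- \frac{17}{5} + 51\right) = 12 \cdot \frac{238}{5} = \frac{2856}{5}$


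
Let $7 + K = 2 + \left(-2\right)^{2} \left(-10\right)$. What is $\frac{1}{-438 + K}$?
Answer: $- \frac{1}{483} \approx -0.0020704$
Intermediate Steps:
$K = -45$ ($K = -7 + \left(2 + \left(-2\right)^{2} \left(-10\right)\right) = -7 + \left(2 + 4 \left(-10\right)\right) = -7 + \left(2 - 40\right) = -7 - 38 = -45$)
$\frac{1}{-438 + K} = \frac{1}{-438 - 45} = \frac{1}{-483} = - \frac{1}{483}$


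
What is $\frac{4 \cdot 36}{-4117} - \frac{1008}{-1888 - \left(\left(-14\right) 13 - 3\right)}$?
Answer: $\frac{3904704}{7011251} \approx 0.55692$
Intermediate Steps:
$\frac{4 \cdot 36}{-4117} - \frac{1008}{-1888 - \left(\left(-14\right) 13 - 3\right)} = 144 \left(- \frac{1}{4117}\right) - \frac{1008}{-1888 - \left(-182 - 3\right)} = - \frac{144}{4117} - \frac{1008}{-1888 - -185} = - \frac{144}{4117} - \frac{1008}{-1888 + 185} = - \frac{144}{4117} - \frac{1008}{-1703} = - \frac{144}{4117} - - \frac{1008}{1703} = - \frac{144}{4117} + \frac{1008}{1703} = \frac{3904704}{7011251}$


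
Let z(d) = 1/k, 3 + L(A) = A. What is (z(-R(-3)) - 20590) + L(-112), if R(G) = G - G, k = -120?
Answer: -2484601/120 ≈ -20705.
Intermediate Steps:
R(G) = 0
L(A) = -3 + A
z(d) = -1/120 (z(d) = 1/(-120) = -1/120)
(z(-R(-3)) - 20590) + L(-112) = (-1/120 - 20590) + (-3 - 112) = -2470801/120 - 115 = -2484601/120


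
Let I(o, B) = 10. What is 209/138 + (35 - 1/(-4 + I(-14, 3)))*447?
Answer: 1074469/69 ≈ 15572.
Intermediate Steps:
209/138 + (35 - 1/(-4 + I(-14, 3)))*447 = 209/138 + (35 - 1/(-4 + 10))*447 = 209*(1/138) + (35 - 1/6)*447 = 209/138 + (35 - 1*⅙)*447 = 209/138 + (35 - ⅙)*447 = 209/138 + (209/6)*447 = 209/138 + 31141/2 = 1074469/69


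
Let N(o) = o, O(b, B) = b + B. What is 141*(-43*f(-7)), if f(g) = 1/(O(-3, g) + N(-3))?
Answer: 6063/13 ≈ 466.38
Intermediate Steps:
O(b, B) = B + b
f(g) = 1/(-6 + g) (f(g) = 1/((g - 3) - 3) = 1/((-3 + g) - 3) = 1/(-6 + g))
141*(-43*f(-7)) = 141*(-43/(-6 - 7)) = 141*(-43/(-13)) = 141*(-43*(-1/13)) = 141*(43/13) = 6063/13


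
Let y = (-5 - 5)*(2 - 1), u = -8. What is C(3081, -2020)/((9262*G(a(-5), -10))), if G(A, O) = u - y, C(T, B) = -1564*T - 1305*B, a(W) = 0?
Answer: -545646/4631 ≈ -117.82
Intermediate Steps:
y = -10 (y = -10*1 = -10)
G(A, O) = 2 (G(A, O) = -8 - 1*(-10) = -8 + 10 = 2)
C(3081, -2020)/((9262*G(a(-5), -10))) = (-1564*3081 - 1305*(-2020))/((9262*2)) = (-4818684 + 2636100)/18524 = -2182584*1/18524 = -545646/4631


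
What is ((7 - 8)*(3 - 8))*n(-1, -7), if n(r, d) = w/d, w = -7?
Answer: 5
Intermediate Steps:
n(r, d) = -7/d
((7 - 8)*(3 - 8))*n(-1, -7) = ((7 - 8)*(3 - 8))*(-7/(-7)) = (-1*(-5))*(-7*(-1/7)) = 5*1 = 5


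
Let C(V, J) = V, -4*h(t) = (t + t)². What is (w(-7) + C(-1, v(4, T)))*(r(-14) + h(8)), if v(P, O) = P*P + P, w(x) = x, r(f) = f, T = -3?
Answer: 624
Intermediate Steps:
h(t) = -t² (h(t) = -(t + t)²/4 = -4*t²/4 = -t²)
v(P, O) = P + P² (v(P, O) = P² + P = P + P²)
(w(-7) + C(-1, v(4, T)))*(r(-14) + h(8)) = (-7 - 1)*(-14 - 1*8²) = -8*(-14 - 1*64) = -8*(-14 - 64) = -8*(-78) = 624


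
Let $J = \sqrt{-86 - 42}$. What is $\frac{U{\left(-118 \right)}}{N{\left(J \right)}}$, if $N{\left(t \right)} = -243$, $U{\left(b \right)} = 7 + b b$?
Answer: $- \frac{13931}{243} \approx -57.329$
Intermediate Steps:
$U{\left(b \right)} = 7 + b^{2}$
$J = 8 i \sqrt{2}$ ($J = \sqrt{-128} = 8 i \sqrt{2} \approx 11.314 i$)
$\frac{U{\left(-118 \right)}}{N{\left(J \right)}} = \frac{7 + \left(-118\right)^{2}}{-243} = \left(7 + 13924\right) \left(- \frac{1}{243}\right) = 13931 \left(- \frac{1}{243}\right) = - \frac{13931}{243}$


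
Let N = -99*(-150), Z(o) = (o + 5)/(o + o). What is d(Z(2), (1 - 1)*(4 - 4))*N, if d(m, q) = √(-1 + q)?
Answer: 14850*I ≈ 14850.0*I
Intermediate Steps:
Z(o) = (5 + o)/(2*o) (Z(o) = (5 + o)/((2*o)) = (5 + o)*(1/(2*o)) = (5 + o)/(2*o))
N = 14850
d(Z(2), (1 - 1)*(4 - 4))*N = √(-1 + (1 - 1)*(4 - 4))*14850 = √(-1 + 0*0)*14850 = √(-1 + 0)*14850 = √(-1)*14850 = I*14850 = 14850*I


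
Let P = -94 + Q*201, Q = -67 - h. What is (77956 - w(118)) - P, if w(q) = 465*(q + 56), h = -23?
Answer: 5984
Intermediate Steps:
w(q) = 26040 + 465*q (w(q) = 465*(56 + q) = 26040 + 465*q)
Q = -44 (Q = -67 - 1*(-23) = -67 + 23 = -44)
P = -8938 (P = -94 - 44*201 = -94 - 8844 = -8938)
(77956 - w(118)) - P = (77956 - (26040 + 465*118)) - 1*(-8938) = (77956 - (26040 + 54870)) + 8938 = (77956 - 1*80910) + 8938 = (77956 - 80910) + 8938 = -2954 + 8938 = 5984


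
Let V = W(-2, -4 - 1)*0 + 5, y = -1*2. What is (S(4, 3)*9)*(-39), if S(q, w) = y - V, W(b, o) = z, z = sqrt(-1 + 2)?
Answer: 2457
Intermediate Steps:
y = -2
z = 1 (z = sqrt(1) = 1)
W(b, o) = 1
V = 5 (V = 1*0 + 5 = 0 + 5 = 5)
S(q, w) = -7 (S(q, w) = -2 - 1*5 = -2 - 5 = -7)
(S(4, 3)*9)*(-39) = -7*9*(-39) = -63*(-39) = 2457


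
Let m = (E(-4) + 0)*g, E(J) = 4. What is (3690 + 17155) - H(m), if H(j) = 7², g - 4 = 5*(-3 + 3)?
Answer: 20796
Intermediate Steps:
g = 4 (g = 4 + 5*(-3 + 3) = 4 + 5*0 = 4 + 0 = 4)
m = 16 (m = (4 + 0)*4 = 4*4 = 16)
H(j) = 49
(3690 + 17155) - H(m) = (3690 + 17155) - 1*49 = 20845 - 49 = 20796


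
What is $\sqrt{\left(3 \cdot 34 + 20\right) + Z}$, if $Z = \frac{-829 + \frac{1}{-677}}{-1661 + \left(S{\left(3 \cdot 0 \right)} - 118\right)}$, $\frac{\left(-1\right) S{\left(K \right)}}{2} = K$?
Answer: $\frac{2 \sqrt{4934489633130}}{401461} \approx 11.066$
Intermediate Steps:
$S{\left(K \right)} = - 2 K$
$Z = \frac{187078}{401461}$ ($Z = \frac{-829 + \frac{1}{-677}}{-1661 - \left(118 + 2 \cdot 3 \cdot 0\right)} = \frac{-829 - \frac{1}{677}}{-1661 - 118} = - \frac{561234}{677 \left(-1661 + \left(0 - 118\right)\right)} = - \frac{561234}{677 \left(-1661 - 118\right)} = - \frac{561234}{677 \left(-1779\right)} = \left(- \frac{561234}{677}\right) \left(- \frac{1}{1779}\right) = \frac{187078}{401461} \approx 0.46599$)
$\sqrt{\left(3 \cdot 34 + 20\right) + Z} = \sqrt{\left(3 \cdot 34 + 20\right) + \frac{187078}{401461}} = \sqrt{\left(102 + 20\right) + \frac{187078}{401461}} = \sqrt{122 + \frac{187078}{401461}} = \sqrt{\frac{49165320}{401461}} = \frac{2 \sqrt{4934489633130}}{401461}$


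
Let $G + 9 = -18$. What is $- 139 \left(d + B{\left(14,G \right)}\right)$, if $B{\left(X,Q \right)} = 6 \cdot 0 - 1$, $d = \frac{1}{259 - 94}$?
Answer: $\frac{22796}{165} \approx 138.16$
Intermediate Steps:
$G = -27$ ($G = -9 - 18 = -27$)
$d = \frac{1}{165} \approx 0.0060606$
$B{\left(X,Q \right)} = -1$ ($B{\left(X,Q \right)} = 0 - 1 = -1$)
$- 139 \left(d + B{\left(14,G \right)}\right) = - 139 \left(\frac{1}{165} - 1\right) = \left(-139\right) \left(- \frac{164}{165}\right) = \frac{22796}{165}$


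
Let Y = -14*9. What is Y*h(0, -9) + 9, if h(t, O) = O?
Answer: 1143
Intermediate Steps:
Y = -126
Y*h(0, -9) + 9 = -126*(-9) + 9 = 1134 + 9 = 1143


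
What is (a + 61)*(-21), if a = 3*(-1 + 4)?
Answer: -1470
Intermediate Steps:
a = 9 (a = 3*3 = 9)
(a + 61)*(-21) = (9 + 61)*(-21) = 70*(-21) = -1470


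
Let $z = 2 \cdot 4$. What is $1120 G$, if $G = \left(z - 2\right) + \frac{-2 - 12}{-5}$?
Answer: $9856$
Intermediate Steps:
$z = 8$
$G = \frac{44}{5}$ ($G = \left(8 - 2\right) + \frac{-2 - 12}{-5} = 6 + \left(-2 - 12\right) \left(- \frac{1}{5}\right) = 6 - - \frac{14}{5} = 6 + \frac{14}{5} = \frac{44}{5} \approx 8.8$)
$1120 G = 1120 \cdot \frac{44}{5} = 9856$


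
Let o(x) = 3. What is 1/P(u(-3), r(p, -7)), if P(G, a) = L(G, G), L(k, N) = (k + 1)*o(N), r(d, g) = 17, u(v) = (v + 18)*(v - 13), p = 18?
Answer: -1/717 ≈ -0.0013947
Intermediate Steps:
u(v) = (-13 + v)*(18 + v) (u(v) = (18 + v)*(-13 + v) = (-13 + v)*(18 + v))
L(k, N) = 3 + 3*k (L(k, N) = (k + 1)*3 = (1 + k)*3 = 3 + 3*k)
P(G, a) = 3 + 3*G
1/P(u(-3), r(p, -7)) = 1/(3 + 3*(-234 + (-3)**2 + 5*(-3))) = 1/(3 + 3*(-234 + 9 - 15)) = 1/(3 + 3*(-240)) = 1/(3 - 720) = 1/(-717) = -1/717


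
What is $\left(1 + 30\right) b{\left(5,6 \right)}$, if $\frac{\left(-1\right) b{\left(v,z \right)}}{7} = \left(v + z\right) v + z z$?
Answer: $-19747$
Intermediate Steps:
$b{\left(v,z \right)} = - 7 z^{2} - 7 v \left(v + z\right)$ ($b{\left(v,z \right)} = - 7 \left(\left(v + z\right) v + z z\right) = - 7 \left(v \left(v + z\right) + z^{2}\right) = - 7 \left(z^{2} + v \left(v + z\right)\right) = - 7 z^{2} - 7 v \left(v + z\right)$)
$\left(1 + 30\right) b{\left(5,6 \right)} = \left(1 + 30\right) \left(- 7 \cdot 5^{2} - 7 \cdot 6^{2} - 35 \cdot 6\right) = 31 \left(\left(-7\right) 25 - 252 - 210\right) = 31 \left(-175 - 252 - 210\right) = 31 \left(-637\right) = -19747$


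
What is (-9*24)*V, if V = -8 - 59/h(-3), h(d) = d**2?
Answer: 3144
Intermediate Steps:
V = -131/9 (V = -8 - 59/((-3)**2) = -8 - 59/9 = -131/9 ≈ -14.556)
(-9*24)*V = -9*24*(-131/9) = -216*(-131/9) = 3144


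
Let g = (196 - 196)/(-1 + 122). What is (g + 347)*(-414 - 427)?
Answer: -291827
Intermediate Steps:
g = 0 (g = 0/121 = 0*(1/121) = 0)
(g + 347)*(-414 - 427) = (0 + 347)*(-414 - 427) = 347*(-841) = -291827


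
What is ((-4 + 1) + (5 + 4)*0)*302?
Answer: -906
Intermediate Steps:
((-4 + 1) + (5 + 4)*0)*302 = (-3 + 9*0)*302 = (-3 + 0)*302 = -3*302 = -906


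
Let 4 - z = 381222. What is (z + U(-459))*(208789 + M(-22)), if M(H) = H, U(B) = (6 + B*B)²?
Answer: 9266881275994017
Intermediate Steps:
U(B) = (6 + B²)²
z = -381218 (z = 4 - 1*381222 = 4 - 381222 = -381218)
(z + U(-459))*(208789 + M(-22)) = (-381218 + (6 + (-459)²)²)*(208789 - 22) = (-381218 + (6 + 210681)²)*208767 = (-381218 + 210687²)*208767 = (-381218 + 44389011969)*208767 = 44388630751*208767 = 9266881275994017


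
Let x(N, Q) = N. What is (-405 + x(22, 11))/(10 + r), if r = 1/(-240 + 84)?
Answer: -59748/1559 ≈ -38.325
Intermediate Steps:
r = -1/156 (r = 1/(-156) = -1/156 ≈ -0.0064103)
(-405 + x(22, 11))/(10 + r) = (-405 + 22)/(10 - 1/156) = -383/1559/156 = -383*156/1559 = -59748/1559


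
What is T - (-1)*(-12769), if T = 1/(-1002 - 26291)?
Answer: -348504318/27293 ≈ -12769.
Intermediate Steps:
T = -1/27293 (T = 1/(-27293) = -1/27293 ≈ -3.6639e-5)
T - (-1)*(-12769) = -1/27293 - (-1)*(-12769) = -1/27293 - 1*12769 = -1/27293 - 12769 = -348504318/27293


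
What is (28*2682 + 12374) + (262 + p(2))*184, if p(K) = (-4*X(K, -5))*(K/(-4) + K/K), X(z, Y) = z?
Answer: 134942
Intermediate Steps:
p(K) = -4*K*(1 - K/4) (p(K) = (-4*K)*(K/(-4) + K/K) = (-4*K)*(K*(-¼) + 1) = (-4*K)*(-K/4 + 1) = (-4*K)*(1 - K/4) = -4*K*(1 - K/4))
(28*2682 + 12374) + (262 + p(2))*184 = (28*2682 + 12374) + (262 + 2*(-4 + 2))*184 = (75096 + 12374) + (262 + 2*(-2))*184 = 87470 + (262 - 4)*184 = 87470 + 258*184 = 87470 + 47472 = 134942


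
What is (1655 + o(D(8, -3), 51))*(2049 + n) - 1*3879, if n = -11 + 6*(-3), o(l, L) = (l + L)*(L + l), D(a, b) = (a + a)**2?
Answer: 193722201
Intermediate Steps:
D(a, b) = 4*a**2 (D(a, b) = (2*a)**2 = 4*a**2)
o(l, L) = (L + l)**2 (o(l, L) = (L + l)*(L + l) = (L + l)**2)
n = -29 (n = -11 - 18 = -29)
(1655 + o(D(8, -3), 51))*(2049 + n) - 1*3879 = (1655 + (51 + 4*8**2)**2)*(2049 - 29) - 1*3879 = (1655 + (51 + 4*64)**2)*2020 - 3879 = (1655 + (51 + 256)**2)*2020 - 3879 = (1655 + 307**2)*2020 - 3879 = (1655 + 94249)*2020 - 3879 = 95904*2020 - 3879 = 193726080 - 3879 = 193722201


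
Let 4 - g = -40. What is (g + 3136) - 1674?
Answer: 1506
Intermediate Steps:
g = 44 (g = 4 - 1*(-40) = 4 + 40 = 44)
(g + 3136) - 1674 = (44 + 3136) - 1674 = 3180 - 1674 = 1506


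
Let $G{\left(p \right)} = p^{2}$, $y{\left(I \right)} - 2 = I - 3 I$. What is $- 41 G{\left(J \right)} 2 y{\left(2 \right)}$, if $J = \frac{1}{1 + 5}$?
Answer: $\frac{41}{9} \approx 4.5556$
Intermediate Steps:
$y{\left(I \right)} = 2 - 2 I$ ($y{\left(I \right)} = 2 + \left(I - 3 I\right) = 2 - 2 I$)
$J = \frac{1}{6} \approx 0.16667$
$- 41 G{\left(J \right)} 2 y{\left(2 \right)} = - 41 \left(\frac{1}{6}\right)^{2} \cdot 2 \left(2 - 4\right) = - 41 \cdot \frac{1}{36} \cdot 2 \left(2 - 4\right) = - 41 \cdot \frac{1}{18} \left(-2\right) = \left(-41\right) \left(- \frac{1}{9}\right) = \frac{41}{9}$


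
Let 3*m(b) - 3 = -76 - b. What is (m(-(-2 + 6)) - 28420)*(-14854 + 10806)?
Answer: 115137264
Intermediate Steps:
m(b) = -73/3 - b/3 (m(b) = 1 + (-76 - b)/3 = 1 + (-76/3 - b/3) = -73/3 - b/3)
(m(-(-2 + 6)) - 28420)*(-14854 + 10806) = ((-73/3 - (-1)*(-2 + 6)/3) - 28420)*(-14854 + 10806) = ((-73/3 - (-1)*4/3) - 28420)*(-4048) = ((-73/3 - 1/3*(-4)) - 28420)*(-4048) = ((-73/3 + 4/3) - 28420)*(-4048) = (-23 - 28420)*(-4048) = -28443*(-4048) = 115137264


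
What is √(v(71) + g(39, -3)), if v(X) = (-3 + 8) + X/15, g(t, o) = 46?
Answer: 2*√3135/15 ≈ 7.4655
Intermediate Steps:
v(X) = 5 + X/15 (v(X) = 5 + X*(1/15) = 5 + X/15)
√(v(71) + g(39, -3)) = √((5 + (1/15)*71) + 46) = √((5 + 71/15) + 46) = √(146/15 + 46) = √(836/15) = 2*√3135/15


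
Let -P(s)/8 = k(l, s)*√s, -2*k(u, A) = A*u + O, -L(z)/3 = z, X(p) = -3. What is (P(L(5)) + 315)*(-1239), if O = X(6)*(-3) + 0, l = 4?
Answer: -390285 + 252756*I*√15 ≈ -3.9029e+5 + 9.7892e+5*I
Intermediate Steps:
L(z) = -3*z
O = 9 (O = -3*(-3) + 0 = 9 + 0 = 9)
k(u, A) = -9/2 - A*u/2 (k(u, A) = -(A*u + 9)/2 = -(9 + A*u)/2 = -9/2 - A*u/2)
P(s) = -8*√s*(-9/2 - 2*s) (P(s) = -8*(-9/2 - ½*s*4)*√s = -8*(-9/2 - 2*s)*√s = -8*√s*(-9/2 - 2*s))
(P(L(5)) + 315)*(-1239) = (√(-3*5)*(36 + 16*(-3*5)) + 315)*(-1239) = (√(-15)*(36 + 16*(-15)) + 315)*(-1239) = ((I*√15)*(36 - 240) + 315)*(-1239) = ((I*√15)*(-204) + 315)*(-1239) = (-204*I*√15 + 315)*(-1239) = (315 - 204*I*√15)*(-1239) = -390285 + 252756*I*√15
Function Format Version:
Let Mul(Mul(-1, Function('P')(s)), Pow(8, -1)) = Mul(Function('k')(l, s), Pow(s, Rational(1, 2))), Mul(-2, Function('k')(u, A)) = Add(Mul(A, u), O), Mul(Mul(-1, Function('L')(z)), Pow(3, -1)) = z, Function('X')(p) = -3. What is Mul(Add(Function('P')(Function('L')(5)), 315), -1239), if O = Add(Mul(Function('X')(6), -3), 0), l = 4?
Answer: Add(-390285, Mul(252756, I, Pow(15, Rational(1, 2)))) ≈ Add(-3.9029e+5, Mul(9.7892e+5, I))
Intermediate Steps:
Function('L')(z) = Mul(-3, z)
O = 9 (O = Add(Mul(-3, -3), 0) = Add(9, 0) = 9)
Function('k')(u, A) = Add(Rational(-9, 2), Mul(Rational(-1, 2), A, u)) (Function('k')(u, A) = Mul(Rational(-1, 2), Add(Mul(A, u), 9)) = Mul(Rational(-1, 2), Add(9, Mul(A, u))) = Add(Rational(-9, 2), Mul(Rational(-1, 2), A, u)))
Function('P')(s) = Mul(-8, Pow(s, Rational(1, 2)), Add(Rational(-9, 2), Mul(-2, s))) (Function('P')(s) = Mul(-8, Mul(Add(Rational(-9, 2), Mul(Rational(-1, 2), s, 4)), Pow(s, Rational(1, 2)))) = Mul(-8, Mul(Add(Rational(-9, 2), Mul(-2, s)), Pow(s, Rational(1, 2)))) = Mul(-8, Mul(Pow(s, Rational(1, 2)), Add(Rational(-9, 2), Mul(-2, s)))) = Mul(-8, Pow(s, Rational(1, 2)), Add(Rational(-9, 2), Mul(-2, s))))
Mul(Add(Function('P')(Function('L')(5)), 315), -1239) = Mul(Add(Mul(Pow(Mul(-3, 5), Rational(1, 2)), Add(36, Mul(16, Mul(-3, 5)))), 315), -1239) = Mul(Add(Mul(Pow(-15, Rational(1, 2)), Add(36, Mul(16, -15))), 315), -1239) = Mul(Add(Mul(Mul(I, Pow(15, Rational(1, 2))), Add(36, -240)), 315), -1239) = Mul(Add(Mul(Mul(I, Pow(15, Rational(1, 2))), -204), 315), -1239) = Mul(Add(Mul(-204, I, Pow(15, Rational(1, 2))), 315), -1239) = Mul(Add(315, Mul(-204, I, Pow(15, Rational(1, 2)))), -1239) = Add(-390285, Mul(252756, I, Pow(15, Rational(1, 2))))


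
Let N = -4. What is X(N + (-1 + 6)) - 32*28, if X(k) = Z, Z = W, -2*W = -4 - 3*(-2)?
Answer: -897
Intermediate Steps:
W = -1 (W = -(-4 - 3*(-2))/2 = -(-4 + 6)/2 = -½*2 = -1)
Z = -1
X(k) = -1
X(N + (-1 + 6)) - 32*28 = -1 - 32*28 = -1 - 896 = -897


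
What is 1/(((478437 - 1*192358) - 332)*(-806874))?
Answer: -1/230561824878 ≈ -4.3372e-12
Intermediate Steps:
1/(((478437 - 1*192358) - 332)*(-806874)) = -1/806874/((478437 - 192358) - 332) = -1/806874/(286079 - 332) = -1/806874/285747 = (1/285747)*(-1/806874) = -1/230561824878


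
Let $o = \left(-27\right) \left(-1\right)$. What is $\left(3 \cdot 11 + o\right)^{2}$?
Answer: $3600$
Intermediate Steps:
$o = 27$
$\left(3 \cdot 11 + o\right)^{2} = \left(3 \cdot 11 + 27\right)^{2} = \left(33 + 27\right)^{2} = 60^{2} = 3600$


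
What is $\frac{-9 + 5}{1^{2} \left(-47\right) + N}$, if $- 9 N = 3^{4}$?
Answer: $\frac{1}{14} \approx 0.071429$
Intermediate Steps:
$N = -9$ ($N = - \frac{3^{4}}{9} = \left(- \frac{1}{9}\right) 81 = -9$)
$\frac{-9 + 5}{1^{2} \left(-47\right) + N} = \frac{-9 + 5}{1^{2} \left(-47\right) - 9} = - \frac{4}{1 \left(-47\right) - 9} = - \frac{4}{-47 - 9} = - \frac{4}{-56} = \left(-4\right) \left(- \frac{1}{56}\right) = \frac{1}{14}$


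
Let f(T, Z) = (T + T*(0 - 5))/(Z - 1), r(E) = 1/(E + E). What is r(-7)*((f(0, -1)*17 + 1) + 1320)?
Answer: -1321/14 ≈ -94.357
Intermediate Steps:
r(E) = 1/(2*E)
f(T, Z) = -4*T/(-1 + Z) (f(T, Z) = (T + T*(-5))/(-1 + Z) = (T - 5*T)/(-1 + Z) = (-4*T)/(-1 + Z) = -4*T/(-1 + Z))
r(-7)*((f(0, -1)*17 + 1) + 1320) = ((1/2)/(-7))*((-4*0/(-1 - 1)*17 + 1) + 1320) = ((1/2)*(-1/7))*((-4*0/(-2)*17 + 1) + 1320) = -((-4*0*(-1/2)*17 + 1) + 1320)/14 = -((0*17 + 1) + 1320)/14 = -((0 + 1) + 1320)/14 = -(1 + 1320)/14 = -1/14*1321 = -1321/14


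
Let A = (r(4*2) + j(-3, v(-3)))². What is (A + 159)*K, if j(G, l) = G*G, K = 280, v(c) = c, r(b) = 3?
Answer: 84840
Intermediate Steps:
j(G, l) = G²
A = 144 (A = (3 + (-3)²)² = (3 + 9)² = 12² = 144)
(A + 159)*K = (144 + 159)*280 = 303*280 = 84840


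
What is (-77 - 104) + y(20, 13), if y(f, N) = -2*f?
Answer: -221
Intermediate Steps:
(-77 - 104) + y(20, 13) = (-77 - 104) - 2*20 = -181 - 40 = -221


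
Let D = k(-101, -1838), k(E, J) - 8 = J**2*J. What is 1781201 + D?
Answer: -6207431263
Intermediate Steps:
k(E, J) = 8 + J**3 (k(E, J) = 8 + J**2*J = 8 + J**3)
D = -6209212464 (D = 8 + (-1838)**3 = 8 - 6209212472 = -6209212464)
1781201 + D = 1781201 - 6209212464 = -6207431263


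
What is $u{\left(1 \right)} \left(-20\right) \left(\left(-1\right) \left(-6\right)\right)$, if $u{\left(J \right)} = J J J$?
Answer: $-120$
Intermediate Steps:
$u{\left(J \right)} = J^{3}$ ($u{\left(J \right)} = J^{2} J = J^{3}$)
$u{\left(1 \right)} \left(-20\right) \left(\left(-1\right) \left(-6\right)\right) = 1^{3} \left(-20\right) \left(\left(-1\right) \left(-6\right)\right) = 1 \left(-20\right) 6 = \left(-20\right) 6 = -120$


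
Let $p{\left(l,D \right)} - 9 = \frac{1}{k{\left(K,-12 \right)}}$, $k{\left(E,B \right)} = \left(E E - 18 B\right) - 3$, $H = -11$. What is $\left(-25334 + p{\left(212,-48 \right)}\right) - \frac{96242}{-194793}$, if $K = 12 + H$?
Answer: $- \frac{1055669612569}{41685702} \approx -25325.0$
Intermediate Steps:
$K = 1$ ($K = 12 - 11 = 1$)
$k{\left(E,B \right)} = -3 + E^{2} - 18 B$ ($k{\left(E,B \right)} = \left(E^{2} - 18 B\right) - 3 = -3 + E^{2} - 18 B$)
$p{\left(l,D \right)} = \frac{1927}{214}$ ($p{\left(l,D \right)} = 9 + \frac{1}{-3 + 1^{2} - -216} = 9 + \frac{1}{-3 + 1 + 216} = 9 + \frac{1}{214} = \frac{1927}{214}$)
$\left(-25334 + p{\left(212,-48 \right)}\right) - \frac{96242}{-194793} = \left(-25334 + \frac{1927}{214}\right) - \frac{96242}{-194793} = - \frac{5419549}{214} - - \frac{96242}{194793} = - \frac{5419549}{214} + \frac{96242}{194793} = - \frac{1055669612569}{41685702}$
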